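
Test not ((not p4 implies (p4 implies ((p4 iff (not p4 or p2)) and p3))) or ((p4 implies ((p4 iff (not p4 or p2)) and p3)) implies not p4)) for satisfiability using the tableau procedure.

Unsatisfiable

Initial set: {not ((not p4 implies (p4 implies ((p4 iff (not p4 or p2)) and p3))) or ((p4 implies ((p4 iff (not p4 or p2)) and p3)) implies not p4))}.
not ((not p4 implies (p4 implies ((p4 iff (not p4 or p2)) and p3))) or ((p4 implies ((p4 iff (not p4 or p2)) and p3)) implies not p4)): α-rule — add not (not p4 implies (p4 implies ((p4 iff (not p4 or p2)) and p3))), not ((p4 implies ((p4 iff (not p4 or p2)) and p3)) implies not p4).
not (not p4 implies (p4 implies ((p4 iff (not p4 or p2)) and p3))): α-rule — add not p4, not (p4 implies ((p4 iff (not p4 or p2)) and p3)).
not ((p4 implies ((p4 iff (not p4 or p2)) and p3)) implies not p4): α-rule — add (p4 implies ((p4 iff (not p4 or p2)) and p3)), not not p4.
× closes — contains both p4 and not p4.
All 1 branch closes.
Every branch closed; the formula is unsatisfiable.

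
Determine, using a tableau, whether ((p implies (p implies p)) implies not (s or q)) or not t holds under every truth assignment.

Not valid

Assume the negation and expand:
Initial set: {not (((p implies (p implies p)) implies not (s or q)) or not t)}.
not (((p implies (p implies p)) implies not (s or q)) or not t): α-rule — add not ((p implies (p implies p)) implies not (s or q)), not not t.
not ((p implies (p implies p)) implies not (s or q)): α-rule — add (p implies (p implies p)), not not (s or q).
(p implies (p implies p)): β-rule — branch into not p  //  (p implies p).
  branch 1 (add not p):
    not not (s or q): β-rule — branch into s  //  q.
      branch 1.1 (add s):
        ○ open, literals {p=0, s=1, t=1}.
      branch 1.2 (add q):
        ○ open, literals {p=0, q=1, t=1}.
  branch 2 (add (p implies p)):
    not not (s or q): β-rule — branch into s  //  q.
      branch 2.1 (add s):
        (p implies p): β-rule — branch into not p  //  p.
          branch 2.1.1 (add not p):
            ○ open, literals {p=0, s=1, t=1}.
          branch 2.1.2 (add p):
            ○ open, literals {p=1, s=1, t=1}.
      branch 2.2 (add q):
        (p implies p): β-rule — branch into not p  //  p.
          branch 2.2.1 (add not p):
            ○ open, literals {p=0, q=1, t=1}.
          branch 2.2.2 (add p):
            ○ open, literals {p=1, q=1, t=1}.
0 branches closed, 6 open.
An open branch gives a countermodel: p=0, s=1, t=1 (unmentioned atoms arbitrary); under it the original formula is false.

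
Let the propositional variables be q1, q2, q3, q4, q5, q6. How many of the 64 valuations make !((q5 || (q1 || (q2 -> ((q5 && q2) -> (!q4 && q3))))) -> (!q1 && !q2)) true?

Initial set: {T !((q5 || (q1 || (q2 -> ((q5 && q2) -> (!q4 && q3))))) -> (!q1 && !q2))}.
T !((q5 || (q1 || (q2 -> ((q5 && q2) -> (!q4 && q3))))) -> (!q1 && !q2)): α-rule — add T (q5 || (q1 || (q2 -> ((q5 && q2) -> (!q4 && q3))))), F (!q1 && !q2).
T (q5 || (q1 || (q2 -> ((q5 && q2) -> (!q4 && q3))))): β-rule — branch into T q5  //  T (q1 || (q2 -> ((q5 && q2) -> (!q4 && q3)))).
  branch 1 (add T q5):
    F (!q1 && !q2): β-rule — branch into F !q1  //  F !q2.
      branch 1.1 (add F !q1):
        ○ open, literals {q1=true, q5=true}.
      branch 1.2 (add F !q2):
        ○ open, literals {q2=true, q5=true}.
  branch 2 (add T (q1 || (q2 -> ((q5 && q2) -> (!q4 && q3))))):
    F (!q1 && !q2): β-rule — branch into F !q1  //  F !q2.
      branch 2.1 (add F !q1):
        T (q1 || (q2 -> ((q5 && q2) -> (!q4 && q3)))): β-rule — branch into T q1  //  T (q2 -> ((q5 && q2) -> (!q4 && q3))).
          branch 2.1.1 (add T q1):
            ○ open, literals {q1=true}.
          branch 2.1.2 (add T (q2 -> ((q5 && q2) -> (!q4 && q3)))):
            T (q2 -> ((q5 && q2) -> (!q4 && q3))): β-rule — branch into F q2  //  T ((q5 && q2) -> (!q4 && q3)).
              branch 2.1.2.1 (add F q2):
                ○ open, literals {q1=true, q2=false}.
              branch 2.1.2.2 (add T ((q5 && q2) -> (!q4 && q3))):
                T ((q5 && q2) -> (!q4 && q3)): β-rule — branch into F (q5 && q2)  //  T (!q4 && q3).
                  branch 2.1.2.2.1 (add F (q5 && q2)):
                    F (q5 && q2): β-rule — branch into F q5  //  F q2.
                      branch 2.1.2.2.1.1 (add F q5):
                        ○ open, literals {q1=true, q5=false}.
                      branch 2.1.2.2.1.2 (add F q2):
                        ○ open, literals {q1=true, q2=false}.
                  branch 2.1.2.2.2 (add T (!q4 && q3)):
                    T (!q4 && q3): α-rule — add T !q4, T q3.
                    ○ open, literals {q1=true, q3=true, q4=false}.
      branch 2.2 (add F !q2):
        T (q1 || (q2 -> ((q5 && q2) -> (!q4 && q3)))): β-rule — branch into T q1  //  T (q2 -> ((q5 && q2) -> (!q4 && q3))).
          branch 2.2.1 (add T q1):
            ○ open, literals {q1=true, q2=true}.
          branch 2.2.2 (add T (q2 -> ((q5 && q2) -> (!q4 && q3)))):
            T (q2 -> ((q5 && q2) -> (!q4 && q3))): β-rule — branch into F q2  //  T ((q5 && q2) -> (!q4 && q3)).
              branch 2.2.2.1 (add F q2):
                × closes — contains both q2 and !q2.
              branch 2.2.2.2 (add T ((q5 && q2) -> (!q4 && q3))):
                T ((q5 && q2) -> (!q4 && q3)): β-rule — branch into F (q5 && q2)  //  T (!q4 && q3).
                  branch 2.2.2.2.1 (add F (q5 && q2)):
                    F (q5 && q2): β-rule — branch into F q5  //  F q2.
                      branch 2.2.2.2.1.1 (add F q5):
                        ○ open, literals {q2=true, q5=false}.
                      branch 2.2.2.2.1.2 (add F q2):
                        × closes — contains both q2 and !q2.
                  branch 2.2.2.2.2 (add T (!q4 && q3)):
                    T (!q4 && q3): α-rule — add T !q4, T q3.
                    ○ open, literals {q2=true, q3=true, q4=false}.
2 branches closed, 10 open.
Each open branch fixes some atoms; the unmentioned ones are free. Counting distinct full assignments: branch {q1=true, q5=true} (q2, q3, q4, q6) contributes 16 new; branch {q2=true, q5=true} (q1, q3, q4, q6) contributes 8 new; branch {q1=true} (q2, q3, q4, q5, q6) contributes 16 new; branch {q1=true, q2=false} (q3, q4, q5, q6) contributes 0 new; branch {q1=true, q5=false} (q2, q3, q4, q6) contributes 0 new; branch {q1=true, q2=false} (q3, q4, q5, q6) contributes 0 new; branch {q1=true, q3=true, q4=false} (q2, q5, q6) contributes 0 new; branch {q1=true, q2=true} (q3, q4, q5, q6) contributes 0 new; branch {q2=true, q5=false} (q1, q3, q4, q6) contributes 8 new; branch {q2=true, q3=true, q4=false} (q1, q5, q6) contributes 0 new. Total: 48.

48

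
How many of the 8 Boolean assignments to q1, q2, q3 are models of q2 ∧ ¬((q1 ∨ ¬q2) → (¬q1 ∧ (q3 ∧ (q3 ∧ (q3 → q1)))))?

2

Initial set: {(q2 ∧ ¬((q1 ∨ ¬q2) → (¬q1 ∧ (q3 ∧ (q3 ∧ (q3 → q1))))))}.
(q2 ∧ ¬((q1 ∨ ¬q2) → (¬q1 ∧ (q3 ∧ (q3 ∧ (q3 → q1)))))): α-rule — add q2, ¬((q1 ∨ ¬q2) → (¬q1 ∧ (q3 ∧ (q3 ∧ (q3 → q1))))).
¬((q1 ∨ ¬q2) → (¬q1 ∧ (q3 ∧ (q3 ∧ (q3 → q1))))): α-rule — add (q1 ∨ ¬q2), ¬(¬q1 ∧ (q3 ∧ (q3 ∧ (q3 → q1)))).
(q1 ∨ ¬q2): β-rule — branch into q1  //  ¬q2.
  branch 1 (add q1):
    ¬(¬q1 ∧ (q3 ∧ (q3 ∧ (q3 → q1)))): β-rule — branch into ¬¬q1  //  ¬(q3 ∧ (q3 ∧ (q3 → q1))).
      branch 1.1 (add ¬¬q1):
        ○ open, literals {q1=true, q2=true}.
      branch 1.2 (add ¬(q3 ∧ (q3 ∧ (q3 → q1)))):
        ¬(q3 ∧ (q3 ∧ (q3 → q1))): β-rule — branch into ¬q3  //  ¬(q3 ∧ (q3 → q1)).
          branch 1.2.1 (add ¬q3):
            ○ open, literals {q1=true, q2=true, q3=false}.
          branch 1.2.2 (add ¬(q3 ∧ (q3 → q1))):
            ¬(q3 ∧ (q3 → q1)): β-rule — branch into ¬q3  //  ¬(q3 → q1).
              branch 1.2.2.1 (add ¬q3):
                ○ open, literals {q1=true, q2=true, q3=false}.
              branch 1.2.2.2 (add ¬(q3 → q1)):
                ¬(q3 → q1): α-rule — add q3, ¬q1.
                × closes — contains both q1 and ¬q1.
  branch 2 (add ¬q2):
    × closes — contains both q2 and ¬q2.
2 branches closed, 3 open.
Each open branch fixes some atoms; the unmentioned ones are free. Counting distinct full assignments: branch {q1=true, q2=true} (q3) contributes 2 new; branch {q1=true, q2=true, q3=false} (none free) contributes 0 new; branch {q1=true, q2=true, q3=false} (none free) contributes 0 new. Total: 2.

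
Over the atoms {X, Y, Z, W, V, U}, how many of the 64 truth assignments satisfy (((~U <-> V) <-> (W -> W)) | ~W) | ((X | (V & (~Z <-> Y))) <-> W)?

58

Initial set: {((((~U <-> V) <-> (W -> W)) | ~W) | ((X | (V & (~Z <-> Y))) <-> W))}.
((((~U <-> V) <-> (W -> W)) | ~W) | ((X | (V & (~Z <-> Y))) <-> W)): β-rule — branch into (((~U <-> V) <-> (W -> W)) | ~W)  //  ((X | (V & (~Z <-> Y))) <-> W).
  branch 1 (add (((~U <-> V) <-> (W -> W)) | ~W)):
    (((~U <-> V) <-> (W -> W)) | ~W): β-rule — branch into ((~U <-> V) <-> (W -> W))  //  ~W.
      branch 1.1 (add ((~U <-> V) <-> (W -> W))):
        ((~U <-> V) <-> (W -> W)): β-rule — branch into (~U <-> V), (W -> W)  //  ~(~U <-> V), ~(W -> W).
          branch 1.1.1 (add (~U <-> V), (W -> W)):
            (~U <-> V): β-rule — branch into ~U, V  //  ~~U, ~V.
              branch 1.1.1.1 (add ~U, V):
                (W -> W): β-rule — branch into ~W  //  W.
                  branch 1.1.1.1.1 (add ~W):
                    ○ open, literals {U=F, V=T, W=F}.
                  branch 1.1.1.1.2 (add W):
                    ○ open, literals {U=F, V=T, W=T}.
              branch 1.1.1.2 (add ~~U, ~V):
                (W -> W): β-rule — branch into ~W  //  W.
                  branch 1.1.1.2.1 (add ~W):
                    ○ open, literals {U=T, V=F, W=F}.
                  branch 1.1.1.2.2 (add W):
                    ○ open, literals {U=T, V=F, W=T}.
          branch 1.1.2 (add ~(~U <-> V), ~(W -> W)):
            ~(W -> W): α-rule — add W, ~W.
            × closes — contains both W and ~W.
      branch 1.2 (add ~W):
        ○ open, literals {W=F}.
  branch 2 (add ((X | (V & (~Z <-> Y))) <-> W)):
    ((X | (V & (~Z <-> Y))) <-> W): β-rule — branch into (X | (V & (~Z <-> Y))), W  //  ~(X | (V & (~Z <-> Y))), ~W.
      branch 2.1 (add (X | (V & (~Z <-> Y))), W):
        (X | (V & (~Z <-> Y))): β-rule — branch into X  //  (V & (~Z <-> Y)).
          branch 2.1.1 (add X):
            ○ open, literals {W=T, X=T}.
          branch 2.1.2 (add (V & (~Z <-> Y))):
            (V & (~Z <-> Y)): α-rule — add V, (~Z <-> Y).
            (~Z <-> Y): β-rule — branch into ~Z, Y  //  ~~Z, ~Y.
              branch 2.1.2.1 (add ~Z, Y):
                ○ open, literals {V=T, W=T, Y=T, Z=F}.
              branch 2.1.2.2 (add ~~Z, ~Y):
                ○ open, literals {V=T, W=T, Y=F, Z=T}.
      branch 2.2 (add ~(X | (V & (~Z <-> Y))), ~W):
        ~(X | (V & (~Z <-> Y))): α-rule — add ~X, ~(V & (~Z <-> Y)).
        ~(V & (~Z <-> Y)): β-rule — branch into ~V  //  ~(~Z <-> Y).
          branch 2.2.1 (add ~V):
            ○ open, literals {V=F, W=F, X=F}.
          branch 2.2.2 (add ~(~Z <-> Y)):
            ~(~Z <-> Y): β-rule — branch into ~Z, ~Y  //  ~~Z, Y.
              branch 2.2.2.1 (add ~Z, ~Y):
                ○ open, literals {W=F, X=F, Y=F, Z=F}.
              branch 2.2.2.2 (add ~~Z, Y):
                ○ open, literals {W=F, X=F, Y=T, Z=T}.
1 branch closed, 11 open.
Each open branch fixes some atoms; the unmentioned ones are free. Counting distinct full assignments: branch {U=F, V=T, W=F} (X, Y, Z) contributes 8 new; branch {U=F, V=T, W=T} (X, Y, Z) contributes 8 new; branch {U=T, V=F, W=F} (X, Y, Z) contributes 8 new; branch {U=T, V=F, W=T} (X, Y, Z) contributes 8 new; branch {W=F} (X, Y, Z, V, U) contributes 16 new; branch {W=T, X=T} (Y, Z, V, U) contributes 8 new; branch {V=T, W=T, Y=T, Z=F} (X, U) contributes 1 new; branch {V=T, W=T, Y=F, Z=T} (X, U) contributes 1 new; branch {V=F, W=F, X=F} (Y, Z, U) contributes 0 new; branch {W=F, X=F, Y=F, Z=F} (V, U) contributes 0 new; branch {W=F, X=F, Y=T, Z=T} (V, U) contributes 0 new. Total: 58.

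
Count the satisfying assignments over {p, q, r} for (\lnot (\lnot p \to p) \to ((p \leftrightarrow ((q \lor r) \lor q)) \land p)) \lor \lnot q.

6

Initial set: {T ((\lnot (\lnot p \to p) \to ((p \leftrightarrow ((q \lor r) \lor q)) \land p)) \lor \lnot q)}.
T ((\lnot (\lnot p \to p) \to ((p \leftrightarrow ((q \lor r) \lor q)) \land p)) \lor \lnot q): β-rule — branch into T (\lnot (\lnot p \to p) \to ((p \leftrightarrow ((q \lor r) \lor q)) \land p))  //  T \lnot q.
  branch 1 (add T (\lnot (\lnot p \to p) \to ((p \leftrightarrow ((q \lor r) \lor q)) \land p))):
    T (\lnot (\lnot p \to p) \to ((p \leftrightarrow ((q \lor r) \lor q)) \land p)): β-rule — branch into F \lnot (\lnot p \to p)  //  T ((p \leftrightarrow ((q \lor r) \lor q)) \land p).
      branch 1.1 (add F \lnot (\lnot p \to p)):
        F \lnot (\lnot p \to p): β-rule — branch into F \lnot p  //  T p.
          branch 1.1.1 (add F \lnot p):
            ○ open, literals {p=1}.
          branch 1.1.2 (add T p):
            ○ open, literals {p=1}.
      branch 1.2 (add T ((p \leftrightarrow ((q \lor r) \lor q)) \land p)):
        T ((p \leftrightarrow ((q \lor r) \lor q)) \land p): α-rule — add T (p \leftrightarrow ((q \lor r) \lor q)), T p.
        T (p \leftrightarrow ((q \lor r) \lor q)): β-rule — branch into T p, T ((q \lor r) \lor q)  //  F p, F ((q \lor r) \lor q).
          branch 1.2.1 (add T p, T ((q \lor r) \lor q)):
            T ((q \lor r) \lor q): β-rule — branch into T (q \lor r)  //  T q.
              branch 1.2.1.1 (add T (q \lor r)):
                T (q \lor r): β-rule — branch into T q  //  T r.
                  branch 1.2.1.1.1 (add T q):
                    ○ open, literals {p=1, q=1}.
                  branch 1.2.1.1.2 (add T r):
                    ○ open, literals {p=1, r=1}.
              branch 1.2.1.2 (add T q):
                ○ open, literals {p=1, q=1}.
          branch 1.2.2 (add F p, F ((q \lor r) \lor q)):
            × closes — contains both p and \lnot p.
  branch 2 (add T \lnot q):
    ○ open, literals {q=0}.
1 branch closed, 6 open.
Each open branch fixes some atoms; the unmentioned ones are free. Counting distinct full assignments: branch {p=1} (q, r) contributes 4 new; branch {p=1} (q, r) contributes 0 new; branch {p=1, q=1} (r) contributes 0 new; branch {p=1, r=1} (q) contributes 0 new; branch {p=1, q=1} (r) contributes 0 new; branch {q=0} (p, r) contributes 2 new. Total: 6.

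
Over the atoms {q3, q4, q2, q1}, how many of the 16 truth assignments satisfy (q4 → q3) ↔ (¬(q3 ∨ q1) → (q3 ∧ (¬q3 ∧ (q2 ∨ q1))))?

Initial set: {((q4 → q3) ↔ (¬(q3 ∨ q1) → (q3 ∧ (¬q3 ∧ (q2 ∨ q1)))))}.
((q4 → q3) ↔ (¬(q3 ∨ q1) → (q3 ∧ (¬q3 ∧ (q2 ∨ q1))))): β-rule — branch into (q4 → q3), (¬(q3 ∨ q1) → (q3 ∧ (¬q3 ∧ (q2 ∨ q1))))  //  ¬(q4 → q3), ¬(¬(q3 ∨ q1) → (q3 ∧ (¬q3 ∧ (q2 ∨ q1)))).
  branch 1 (add (q4 → q3), (¬(q3 ∨ q1) → (q3 ∧ (¬q3 ∧ (q2 ∨ q1))))):
    (q4 → q3): β-rule — branch into ¬q4  //  q3.
      branch 1.1 (add ¬q4):
        (¬(q3 ∨ q1) → (q3 ∧ (¬q3 ∧ (q2 ∨ q1)))): β-rule — branch into ¬¬(q3 ∨ q1)  //  (q3 ∧ (¬q3 ∧ (q2 ∨ q1))).
          branch 1.1.1 (add ¬¬(q3 ∨ q1)):
            ¬¬(q3 ∨ q1): β-rule — branch into q3  //  q1.
              branch 1.1.1.1 (add q3):
                ○ open, literals {q3=T, q4=F}.
              branch 1.1.1.2 (add q1):
                ○ open, literals {q1=T, q4=F}.
          branch 1.1.2 (add (q3 ∧ (¬q3 ∧ (q2 ∨ q1)))):
            (q3 ∧ (¬q3 ∧ (q2 ∨ q1))): α-rule — add q3, (¬q3 ∧ (q2 ∨ q1)).
            (¬q3 ∧ (q2 ∨ q1)): α-rule — add ¬q3, (q2 ∨ q1).
            × closes — contains both q3 and ¬q3.
      branch 1.2 (add q3):
        (¬(q3 ∨ q1) → (q3 ∧ (¬q3 ∧ (q2 ∨ q1)))): β-rule — branch into ¬¬(q3 ∨ q1)  //  (q3 ∧ (¬q3 ∧ (q2 ∨ q1))).
          branch 1.2.1 (add ¬¬(q3 ∨ q1)):
            ¬¬(q3 ∨ q1): β-rule — branch into q3  //  q1.
              branch 1.2.1.1 (add q3):
                ○ open, literals {q3=T}.
              branch 1.2.1.2 (add q1):
                ○ open, literals {q1=T, q3=T}.
          branch 1.2.2 (add (q3 ∧ (¬q3 ∧ (q2 ∨ q1)))):
            (q3 ∧ (¬q3 ∧ (q2 ∨ q1))): α-rule — add q3, (¬q3 ∧ (q2 ∨ q1)).
            (¬q3 ∧ (q2 ∨ q1)): α-rule — add ¬q3, (q2 ∨ q1).
            × closes — contains both q3 and ¬q3.
  branch 2 (add ¬(q4 → q3), ¬(¬(q3 ∨ q1) → (q3 ∧ (¬q3 ∧ (q2 ∨ q1))))):
    ¬(q4 → q3): α-rule — add q4, ¬q3.
    ¬(¬(q3 ∨ q1) → (q3 ∧ (¬q3 ∧ (q2 ∨ q1)))): α-rule — add ¬(q3 ∨ q1), ¬(q3 ∧ (¬q3 ∧ (q2 ∨ q1))).
    ¬(q3 ∨ q1): α-rule — add ¬q3, ¬q1.
    ¬(q3 ∧ (¬q3 ∧ (q2 ∨ q1))): β-rule — branch into ¬q3  //  ¬(¬q3 ∧ (q2 ∨ q1)).
      branch 2.1 (add ¬q3):
        ○ open, literals {q1=F, q3=F, q4=T}.
      branch 2.2 (add ¬(¬q3 ∧ (q2 ∨ q1))):
        ¬(¬q3 ∧ (q2 ∨ q1)): β-rule — branch into ¬¬q3  //  ¬(q2 ∨ q1).
          branch 2.2.1 (add ¬¬q3):
            × closes — contains both q3 and ¬q3.
          branch 2.2.2 (add ¬(q2 ∨ q1)):
            ¬(q2 ∨ q1): α-rule — add ¬q2, ¬q1.
            ○ open, literals {q1=F, q2=F, q3=F, q4=T}.
3 branches closed, 6 open.
Each open branch fixes some atoms; the unmentioned ones are free. Counting distinct full assignments: branch {q3=T, q4=F} (q2, q1) contributes 4 new; branch {q1=T, q4=F} (q3, q2) contributes 2 new; branch {q3=T} (q4, q2, q1) contributes 4 new; branch {q1=T, q3=T} (q4, q2) contributes 0 new; branch {q1=F, q3=F, q4=T} (q2) contributes 2 new; branch {q1=F, q2=F, q3=F, q4=T} (none free) contributes 0 new. Total: 12.

12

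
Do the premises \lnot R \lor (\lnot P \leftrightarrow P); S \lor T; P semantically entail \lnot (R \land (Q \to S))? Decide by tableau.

Yes

Initial set: {T (\lnot R \lor (\lnot P \leftrightarrow P)); T (S \lor T); T P; F \lnot (R \land (Q \to S))}.
F \lnot (R \land (Q \to S)): α-rule — add T R, T (Q \to S).
T (\lnot R \lor (\lnot P \leftrightarrow P)): β-rule — branch into T \lnot R  //  T (\lnot P \leftrightarrow P).
  branch 1 (add T \lnot R):
    × closes — contains both R and \lnot R.
  branch 2 (add T (\lnot P \leftrightarrow P)):
    T (S \lor T): β-rule — branch into T S  //  T T.
      branch 2.1 (add T S):
        T (Q \to S): β-rule — branch into F Q  //  T S.
          branch 2.1.1 (add F Q):
            T (\lnot P \leftrightarrow P): β-rule — branch into T \lnot P, T P  //  F \lnot P, F P.
              branch 2.1.1.1 (add T \lnot P, T P):
                × closes — contains both P and \lnot P.
              branch 2.1.1.2 (add F \lnot P, F P):
                × closes — contains both P and \lnot P.
          branch 2.1.2 (add T S):
            T (\lnot P \leftrightarrow P): β-rule — branch into T \lnot P, T P  //  F \lnot P, F P.
              branch 2.1.2.1 (add T \lnot P, T P):
                × closes — contains both P and \lnot P.
              branch 2.1.2.2 (add F \lnot P, F P):
                × closes — contains both P and \lnot P.
      branch 2.2 (add T T):
        T (Q \to S): β-rule — branch into F Q  //  T S.
          branch 2.2.1 (add F Q):
            T (\lnot P \leftrightarrow P): β-rule — branch into T \lnot P, T P  //  F \lnot P, F P.
              branch 2.2.1.1 (add T \lnot P, T P):
                × closes — contains both P and \lnot P.
              branch 2.2.1.2 (add F \lnot P, F P):
                × closes — contains both P and \lnot P.
          branch 2.2.2 (add T S):
            T (\lnot P \leftrightarrow P): β-rule — branch into T \lnot P, T P  //  F \lnot P, F P.
              branch 2.2.2.1 (add T \lnot P, T P):
                × closes — contains both P and \lnot P.
              branch 2.2.2.2 (add F \lnot P, F P):
                × closes — contains both P and \lnot P.
All 9 branches close.
Every branch closed, so the premises entail the conclusion.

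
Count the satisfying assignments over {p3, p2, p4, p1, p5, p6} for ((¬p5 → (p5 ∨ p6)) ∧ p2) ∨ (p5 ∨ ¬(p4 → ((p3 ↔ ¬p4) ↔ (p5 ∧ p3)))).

Initial set: {T (((¬p5 → (p5 ∨ p6)) ∧ p2) ∨ (p5 ∨ ¬(p4 → ((p3 ↔ ¬p4) ↔ (p5 ∧ p3)))))}.
T (((¬p5 → (p5 ∨ p6)) ∧ p2) ∨ (p5 ∨ ¬(p4 → ((p3 ↔ ¬p4) ↔ (p5 ∧ p3))))): β-rule — branch into T ((¬p5 → (p5 ∨ p6)) ∧ p2)  //  T (p5 ∨ ¬(p4 → ((p3 ↔ ¬p4) ↔ (p5 ∧ p3)))).
  branch 1 (add T ((¬p5 → (p5 ∨ p6)) ∧ p2)):
    T ((¬p5 → (p5 ∨ p6)) ∧ p2): α-rule — add T (¬p5 → (p5 ∨ p6)), T p2.
    T (¬p5 → (p5 ∨ p6)): β-rule — branch into F ¬p5  //  T (p5 ∨ p6).
      branch 1.1 (add F ¬p5):
        ○ open, literals {p2=1, p5=1}.
      branch 1.2 (add T (p5 ∨ p6)):
        T (p5 ∨ p6): β-rule — branch into T p5  //  T p6.
          branch 1.2.1 (add T p5):
            ○ open, literals {p2=1, p5=1}.
          branch 1.2.2 (add T p6):
            ○ open, literals {p2=1, p6=1}.
  branch 2 (add T (p5 ∨ ¬(p4 → ((p3 ↔ ¬p4) ↔ (p5 ∧ p3))))):
    T (p5 ∨ ¬(p4 → ((p3 ↔ ¬p4) ↔ (p5 ∧ p3)))): β-rule — branch into T p5  //  T ¬(p4 → ((p3 ↔ ¬p4) ↔ (p5 ∧ p3))).
      branch 2.1 (add T p5):
        ○ open, literals {p5=1}.
      branch 2.2 (add T ¬(p4 → ((p3 ↔ ¬p4) ↔ (p5 ∧ p3)))):
        T ¬(p4 → ((p3 ↔ ¬p4) ↔ (p5 ∧ p3))): α-rule — add T p4, F ((p3 ↔ ¬p4) ↔ (p5 ∧ p3)).
        F ((p3 ↔ ¬p4) ↔ (p5 ∧ p3)): β-rule — branch into T (p3 ↔ ¬p4), F (p5 ∧ p3)  //  F (p3 ↔ ¬p4), T (p5 ∧ p3).
          branch 2.2.1 (add T (p3 ↔ ¬p4), F (p5 ∧ p3)):
            T (p3 ↔ ¬p4): β-rule — branch into T p3, T ¬p4  //  F p3, F ¬p4.
              branch 2.2.1.1 (add T p3, T ¬p4):
                × closes — contains both p4 and ¬p4.
              branch 2.2.1.2 (add F p3, F ¬p4):
                F (p5 ∧ p3): β-rule — branch into F p5  //  F p3.
                  branch 2.2.1.2.1 (add F p5):
                    ○ open, literals {p3=0, p4=1, p5=0}.
                  branch 2.2.1.2.2 (add F p3):
                    ○ open, literals {p3=0, p4=1}.
          branch 2.2.2 (add F (p3 ↔ ¬p4), T (p5 ∧ p3)):
            T (p5 ∧ p3): α-rule — add T p5, T p3.
            F (p3 ↔ ¬p4): β-rule — branch into T p3, F ¬p4  //  F p3, T ¬p4.
              branch 2.2.2.1 (add T p3, F ¬p4):
                ○ open, literals {p3=1, p4=1, p5=1}.
              branch 2.2.2.2 (add F p3, T ¬p4):
                × closes — contains both p3 and ¬p3.
2 branches closed, 7 open.
Each open branch fixes some atoms; the unmentioned ones are free. Counting distinct full assignments: branch {p2=1, p5=1} (p3, p4, p1, p6) contributes 16 new; branch {p2=1, p5=1} (p3, p4, p1, p6) contributes 0 new; branch {p2=1, p6=1} (p3, p4, p1, p5) contributes 8 new; branch {p5=1} (p3, p2, p4, p1, p6) contributes 16 new; branch {p3=0, p4=1, p5=0} (p2, p1, p6) contributes 6 new; branch {p3=0, p4=1} (p2, p1, p5, p6) contributes 0 new; branch {p3=1, p4=1, p5=1} (p2, p1, p6) contributes 0 new. Total: 46.

46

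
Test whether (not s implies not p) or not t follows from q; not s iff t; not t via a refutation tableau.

Initial set: {q; (not s iff t); not t; not ((not s implies not p) or not t)}.
not ((not s implies not p) or not t): α-rule — add not (not s implies not p), not not t.
× closes — contains both t and not t.
All 1 branch closes.
Every branch closed, so the premises entail the conclusion.

Yes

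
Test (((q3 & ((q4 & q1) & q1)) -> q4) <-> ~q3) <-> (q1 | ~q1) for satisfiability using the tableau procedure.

Satisfiable

Initial set: {((((q3 & ((q4 & q1) & q1)) -> q4) <-> ~q3) <-> (q1 | ~q1))}.
((((q3 & ((q4 & q1) & q1)) -> q4) <-> ~q3) <-> (q1 | ~q1)): β-rule — branch into (((q3 & ((q4 & q1) & q1)) -> q4) <-> ~q3), (q1 | ~q1)  //  ~(((q3 & ((q4 & q1) & q1)) -> q4) <-> ~q3), ~(q1 | ~q1).
  branch 1 (add (((q3 & ((q4 & q1) & q1)) -> q4) <-> ~q3), (q1 | ~q1)):
    (((q3 & ((q4 & q1) & q1)) -> q4) <-> ~q3): β-rule — branch into ((q3 & ((q4 & q1) & q1)) -> q4), ~q3  //  ~((q3 & ((q4 & q1) & q1)) -> q4), ~~q3.
      branch 1.1 (add ((q3 & ((q4 & q1) & q1)) -> q4), ~q3):
        (q1 | ~q1): β-rule — branch into q1  //  ~q1.
          branch 1.1.1 (add q1):
            ((q3 & ((q4 & q1) & q1)) -> q4): β-rule — branch into ~(q3 & ((q4 & q1) & q1))  //  q4.
              branch 1.1.1.1 (add ~(q3 & ((q4 & q1) & q1))):
                ~(q3 & ((q4 & q1) & q1)): β-rule — branch into ~q3  //  ~((q4 & q1) & q1).
                  branch 1.1.1.1.1 (add ~q3):
                    ○ open, literals {q1=true, q3=false}.
                  branch 1.1.1.1.2 (add ~((q4 & q1) & q1)):
                    ~((q4 & q1) & q1): β-rule — branch into ~(q4 & q1)  //  ~q1.
                      branch 1.1.1.1.2.1 (add ~(q4 & q1)):
                        ~(q4 & q1): β-rule — branch into ~q4  //  ~q1.
                          branch 1.1.1.1.2.1.1 (add ~q4):
                            ○ open, literals {q1=true, q3=false, q4=false}.
                          branch 1.1.1.1.2.1.2 (add ~q1):
                            × closes — contains both q1 and ~q1.
                      branch 1.1.1.1.2.2 (add ~q1):
                        × closes — contains both q1 and ~q1.
              branch 1.1.1.2 (add q4):
                ○ open, literals {q1=true, q3=false, q4=true}.
          branch 1.1.2 (add ~q1):
            ((q3 & ((q4 & q1) & q1)) -> q4): β-rule — branch into ~(q3 & ((q4 & q1) & q1))  //  q4.
              branch 1.1.2.1 (add ~(q3 & ((q4 & q1) & q1))):
                ~(q3 & ((q4 & q1) & q1)): β-rule — branch into ~q3  //  ~((q4 & q1) & q1).
                  branch 1.1.2.1.1 (add ~q3):
                    ○ open, literals {q1=false, q3=false}.
                  branch 1.1.2.1.2 (add ~((q4 & q1) & q1)):
                    ~((q4 & q1) & q1): β-rule — branch into ~(q4 & q1)  //  ~q1.
                      branch 1.1.2.1.2.1 (add ~(q4 & q1)):
                        ~(q4 & q1): β-rule — branch into ~q4  //  ~q1.
                          branch 1.1.2.1.2.1.1 (add ~q4):
                            ○ open, literals {q1=false, q3=false, q4=false}.
                          branch 1.1.2.1.2.1.2 (add ~q1):
                            ○ open, literals {q1=false, q3=false}.
                      branch 1.1.2.1.2.2 (add ~q1):
                        ○ open, literals {q1=false, q3=false}.
              branch 1.1.2.2 (add q4):
                ○ open, literals {q1=false, q3=false, q4=true}.
      branch 1.2 (add ~((q3 & ((q4 & q1) & q1)) -> q4), ~~q3):
        ~((q3 & ((q4 & q1) & q1)) -> q4): α-rule — add (q3 & ((q4 & q1) & q1)), ~q4.
        (q3 & ((q4 & q1) & q1)): α-rule — add q3, ((q4 & q1) & q1).
        ((q4 & q1) & q1): α-rule — add (q4 & q1), q1.
        (q4 & q1): α-rule — add q4, q1.
        × closes — contains both q4 and ~q4.
  branch 2 (add ~(((q3 & ((q4 & q1) & q1)) -> q4) <-> ~q3), ~(q1 | ~q1)):
    ~(q1 | ~q1): α-rule — add ~q1, ~~q1.
    × closes — contains both q1 and ~q1.
4 branches closed, 8 open.
An open branch gives a satisfying assignment: q1=true, q3=false.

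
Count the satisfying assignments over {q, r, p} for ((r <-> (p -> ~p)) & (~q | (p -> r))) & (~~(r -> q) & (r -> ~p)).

2

Initial set: {(((r <-> (p -> ~p)) & (~q | (p -> r))) & (~~(r -> q) & (r -> ~p)))}.
(((r <-> (p -> ~p)) & (~q | (p -> r))) & (~~(r -> q) & (r -> ~p))): α-rule — add ((r <-> (p -> ~p)) & (~q | (p -> r))), (~~(r -> q) & (r -> ~p)).
((r <-> (p -> ~p)) & (~q | (p -> r))): α-rule — add (r <-> (p -> ~p)), (~q | (p -> r)).
(~~(r -> q) & (r -> ~p)): α-rule — add ~~(r -> q), (r -> ~p).
~~(r -> q): drop double negation, giving (r -> q).
(r <-> (p -> ~p)): β-rule — branch into r, (p -> ~p)  //  ~r, ~(p -> ~p).
  branch 1 (add r, (p -> ~p)):
    (~q | (p -> r)): β-rule — branch into ~q  //  (p -> r).
      branch 1.1 (add ~q):
        (r -> ~p): β-rule — branch into ~r  //  ~p.
          branch 1.1.1 (add ~r):
            × closes — contains both r and ~r.
          branch 1.1.2 (add ~p):
            (r -> q): β-rule — branch into ~r  //  q.
              branch 1.1.2.1 (add ~r):
                × closes — contains both r and ~r.
              branch 1.1.2.2 (add q):
                × closes — contains both q and ~q.
      branch 1.2 (add (p -> r)):
        (r -> ~p): β-rule — branch into ~r  //  ~p.
          branch 1.2.1 (add ~r):
            × closes — contains both r and ~r.
          branch 1.2.2 (add ~p):
            (r -> q): β-rule — branch into ~r  //  q.
              branch 1.2.2.1 (add ~r):
                × closes — contains both r and ~r.
              branch 1.2.2.2 (add q):
                (p -> ~p): β-rule — branch into ~p  //  ~p.
                  branch 1.2.2.2.1 (add ~p):
                    (p -> r): β-rule — branch into ~p  //  r.
                      branch 1.2.2.2.1.1 (add ~p):
                        ○ open, literals {p=false, q=true, r=true}.
                      branch 1.2.2.2.1.2 (add r):
                        ○ open, literals {p=false, q=true, r=true}.
                  branch 1.2.2.2.2 (add ~p):
                    (p -> r): β-rule — branch into ~p  //  r.
                      branch 1.2.2.2.2.1 (add ~p):
                        ○ open, literals {p=false, q=true, r=true}.
                      branch 1.2.2.2.2.2 (add r):
                        ○ open, literals {p=false, q=true, r=true}.
  branch 2 (add ~r, ~(p -> ~p)):
    ~(p -> ~p): α-rule — add p, ~~p.
    (~q | (p -> r)): β-rule — branch into ~q  //  (p -> r).
      branch 2.1 (add ~q):
        (r -> ~p): β-rule — branch into ~r  //  ~p.
          branch 2.1.1 (add ~r):
            (r -> q): β-rule — branch into ~r  //  q.
              branch 2.1.1.1 (add ~r):
                ○ open, literals {p=true, q=false, r=false}.
              branch 2.1.1.2 (add q):
                × closes — contains both q and ~q.
          branch 2.1.2 (add ~p):
            × closes — contains both p and ~p.
      branch 2.2 (add (p -> r)):
        (r -> ~p): β-rule — branch into ~r  //  ~p.
          branch 2.2.1 (add ~r):
            (r -> q): β-rule — branch into ~r  //  q.
              branch 2.2.1.1 (add ~r):
                (p -> r): β-rule — branch into ~p  //  r.
                  branch 2.2.1.1.1 (add ~p):
                    × closes — contains both p and ~p.
                  branch 2.2.1.1.2 (add r):
                    × closes — contains both r and ~r.
              branch 2.2.1.2 (add q):
                (p -> r): β-rule — branch into ~p  //  r.
                  branch 2.2.1.2.1 (add ~p):
                    × closes — contains both p and ~p.
                  branch 2.2.1.2.2 (add r):
                    × closes — contains both r and ~r.
          branch 2.2.2 (add ~p):
            × closes — contains both p and ~p.
12 branches closed, 5 open.
Each open branch fixes some atoms; the unmentioned ones are free. Counting distinct full assignments: branch {p=false, q=true, r=true} (none free) contributes 1 new; branch {p=false, q=true, r=true} (none free) contributes 0 new; branch {p=false, q=true, r=true} (none free) contributes 0 new; branch {p=false, q=true, r=true} (none free) contributes 0 new; branch {p=true, q=false, r=false} (none free) contributes 1 new. Total: 2.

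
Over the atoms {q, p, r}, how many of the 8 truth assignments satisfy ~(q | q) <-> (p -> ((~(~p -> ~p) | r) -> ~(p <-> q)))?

Initial set: {T (~(q | q) <-> (p -> ((~(~p -> ~p) | r) -> ~(p <-> q))))}.
T (~(q | q) <-> (p -> ((~(~p -> ~p) | r) -> ~(p <-> q)))): β-rule — branch into T ~(q | q), T (p -> ((~(~p -> ~p) | r) -> ~(p <-> q)))  //  F ~(q | q), F (p -> ((~(~p -> ~p) | r) -> ~(p <-> q))).
  branch 1 (add T ~(q | q), T (p -> ((~(~p -> ~p) | r) -> ~(p <-> q)))):
    T ~(q | q): α-rule — add F q, F q.
    T (p -> ((~(~p -> ~p) | r) -> ~(p <-> q))): β-rule — branch into F p  //  T ((~(~p -> ~p) | r) -> ~(p <-> q)).
      branch 1.1 (add F p):
        ○ open, literals {p=F, q=F}.
      branch 1.2 (add T ((~(~p -> ~p) | r) -> ~(p <-> q))):
        T ((~(~p -> ~p) | r) -> ~(p <-> q)): β-rule — branch into F (~(~p -> ~p) | r)  //  T ~(p <-> q).
          branch 1.2.1 (add F (~(~p -> ~p) | r)):
            F (~(~p -> ~p) | r): α-rule — add F ~(~p -> ~p), F r.
            F ~(~p -> ~p): β-rule — branch into F ~p  //  T ~p.
              branch 1.2.1.1 (add F ~p):
                ○ open, literals {p=T, q=F, r=F}.
              branch 1.2.1.2 (add T ~p):
                ○ open, literals {p=F, q=F, r=F}.
          branch 1.2.2 (add T ~(p <-> q)):
            T ~(p <-> q): β-rule — branch into T p, F q  //  F p, T q.
              branch 1.2.2.1 (add T p, F q):
                ○ open, literals {p=T, q=F}.
              branch 1.2.2.2 (add F p, T q):
                × closes — contains both q and ~q.
  branch 2 (add F ~(q | q), F (p -> ((~(~p -> ~p) | r) -> ~(p <-> q)))):
    F (p -> ((~(~p -> ~p) | r) -> ~(p <-> q))): α-rule — add T p, F ((~(~p -> ~p) | r) -> ~(p <-> q)).
    F ((~(~p -> ~p) | r) -> ~(p <-> q)): α-rule — add T (~(~p -> ~p) | r), F ~(p <-> q).
    F ~(q | q): β-rule — branch into T q  //  T q.
      branch 2.1 (add T q):
        T (~(~p -> ~p) | r): β-rule — branch into T ~(~p -> ~p)  //  T r.
          branch 2.1.1 (add T ~(~p -> ~p)):
            T ~(~p -> ~p): α-rule — add T ~p, F ~p.
            × closes — contains both p and ~p.
          branch 2.1.2 (add T r):
            F ~(p <-> q): β-rule — branch into T p, T q  //  F p, F q.
              branch 2.1.2.1 (add T p, T q):
                ○ open, literals {p=T, q=T, r=T}.
              branch 2.1.2.2 (add F p, F q):
                × closes — contains both p and ~p.
      branch 2.2 (add T q):
        T (~(~p -> ~p) | r): β-rule — branch into T ~(~p -> ~p)  //  T r.
          branch 2.2.1 (add T ~(~p -> ~p)):
            T ~(~p -> ~p): α-rule — add T ~p, F ~p.
            × closes — contains both p and ~p.
          branch 2.2.2 (add T r):
            F ~(p <-> q): β-rule — branch into T p, T q  //  F p, F q.
              branch 2.2.2.1 (add T p, T q):
                ○ open, literals {p=T, q=T, r=T}.
              branch 2.2.2.2 (add F p, F q):
                × closes — contains both p and ~p.
5 branches closed, 6 open.
Each open branch fixes some atoms; the unmentioned ones are free. Counting distinct full assignments: branch {p=F, q=F} (r) contributes 2 new; branch {p=T, q=F, r=F} (none free) contributes 1 new; branch {p=F, q=F, r=F} (none free) contributes 0 new; branch {p=T, q=F} (r) contributes 1 new; branch {p=T, q=T, r=T} (none free) contributes 1 new; branch {p=T, q=T, r=T} (none free) contributes 0 new. Total: 5.

5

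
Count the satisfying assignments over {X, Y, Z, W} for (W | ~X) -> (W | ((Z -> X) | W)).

14

Initial set: {((W | ~X) -> (W | ((Z -> X) | W)))}.
((W | ~X) -> (W | ((Z -> X) | W))): β-rule — branch into ~(W | ~X)  //  (W | ((Z -> X) | W)).
  branch 1 (add ~(W | ~X)):
    ~(W | ~X): α-rule — add ~W, ~~X.
    ○ open, literals {W=F, X=T}.
  branch 2 (add (W | ((Z -> X) | W))):
    (W | ((Z -> X) | W)): β-rule — branch into W  //  ((Z -> X) | W).
      branch 2.1 (add W):
        ○ open, literals {W=T}.
      branch 2.2 (add ((Z -> X) | W)):
        ((Z -> X) | W): β-rule — branch into (Z -> X)  //  W.
          branch 2.2.1 (add (Z -> X)):
            (Z -> X): β-rule — branch into ~Z  //  X.
              branch 2.2.1.1 (add ~Z):
                ○ open, literals {Z=F}.
              branch 2.2.1.2 (add X):
                ○ open, literals {X=T}.
          branch 2.2.2 (add W):
            ○ open, literals {W=T}.
0 branches closed, 5 open.
Each open branch fixes some atoms; the unmentioned ones are free. Counting distinct full assignments: branch {W=F, X=T} (Y, Z) contributes 4 new; branch {W=T} (X, Y, Z) contributes 8 new; branch {Z=F} (X, Y, W) contributes 2 new; branch {X=T} (Y, Z, W) contributes 0 new; branch {W=T} (X, Y, Z) contributes 0 new. Total: 14.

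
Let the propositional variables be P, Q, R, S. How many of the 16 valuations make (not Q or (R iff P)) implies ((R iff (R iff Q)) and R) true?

6

Initial set: {T ((not Q or (R iff P)) implies ((R iff (R iff Q)) and R))}.
T ((not Q or (R iff P)) implies ((R iff (R iff Q)) and R)): β-rule — branch into F (not Q or (R iff P))  //  T ((R iff (R iff Q)) and R).
  branch 1 (add F (not Q or (R iff P))):
    F (not Q or (R iff P)): α-rule — add F not Q, F (R iff P).
    F (R iff P): β-rule — branch into T R, F P  //  F R, T P.
      branch 1.1 (add T R, F P):
        ○ open, literals {P=0, Q=1, R=1}.
      branch 1.2 (add F R, T P):
        ○ open, literals {P=1, Q=1, R=0}.
  branch 2 (add T ((R iff (R iff Q)) and R)):
    T ((R iff (R iff Q)) and R): α-rule — add T (R iff (R iff Q)), T R.
    T (R iff (R iff Q)): β-rule — branch into T R, T (R iff Q)  //  F R, F (R iff Q).
      branch 2.1 (add T R, T (R iff Q)):
        T (R iff Q): β-rule — branch into T R, T Q  //  F R, F Q.
          branch 2.1.1 (add T R, T Q):
            ○ open, literals {Q=1, R=1}.
          branch 2.1.2 (add F R, F Q):
            × closes — contains both R and not R.
      branch 2.2 (add F R, F (R iff Q)):
        × closes — contains both R and not R.
2 branches closed, 3 open.
Each open branch fixes some atoms; the unmentioned ones are free. Counting distinct full assignments: branch {P=0, Q=1, R=1} (S) contributes 2 new; branch {P=1, Q=1, R=0} (S) contributes 2 new; branch {Q=1, R=1} (P, S) contributes 2 new. Total: 6.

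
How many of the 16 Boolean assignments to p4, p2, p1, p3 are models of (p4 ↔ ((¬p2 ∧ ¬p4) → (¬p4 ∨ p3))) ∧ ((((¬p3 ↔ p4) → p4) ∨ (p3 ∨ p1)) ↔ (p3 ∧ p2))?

Initial set: {T ((p4 ↔ ((¬p2 ∧ ¬p4) → (¬p4 ∨ p3))) ∧ ((((¬p3 ↔ p4) → p4) ∨ (p3 ∨ p1)) ↔ (p3 ∧ p2)))}.
T ((p4 ↔ ((¬p2 ∧ ¬p4) → (¬p4 ∨ p3))) ∧ ((((¬p3 ↔ p4) → p4) ∨ (p3 ∨ p1)) ↔ (p3 ∧ p2))): α-rule — add T (p4 ↔ ((¬p2 ∧ ¬p4) → (¬p4 ∨ p3))), T ((((¬p3 ↔ p4) → p4) ∨ (p3 ∨ p1)) ↔ (p3 ∧ p2)).
T (p4 ↔ ((¬p2 ∧ ¬p4) → (¬p4 ∨ p3))): β-rule — branch into T p4, T ((¬p2 ∧ ¬p4) → (¬p4 ∨ p3))  //  F p4, F ((¬p2 ∧ ¬p4) → (¬p4 ∨ p3)).
  branch 1 (add T p4, T ((¬p2 ∧ ¬p4) → (¬p4 ∨ p3))):
    T ((((¬p3 ↔ p4) → p4) ∨ (p3 ∨ p1)) ↔ (p3 ∧ p2)): β-rule — branch into T (((¬p3 ↔ p4) → p4) ∨ (p3 ∨ p1)), T (p3 ∧ p2)  //  F (((¬p3 ↔ p4) → p4) ∨ (p3 ∨ p1)), F (p3 ∧ p2).
      branch 1.1 (add T (((¬p3 ↔ p4) → p4) ∨ (p3 ∨ p1)), T (p3 ∧ p2)):
        T (p3 ∧ p2): α-rule — add T p3, T p2.
        T ((¬p2 ∧ ¬p4) → (¬p4 ∨ p3)): β-rule — branch into F (¬p2 ∧ ¬p4)  //  T (¬p4 ∨ p3).
          branch 1.1.1 (add F (¬p2 ∧ ¬p4)):
            T (((¬p3 ↔ p4) → p4) ∨ (p3 ∨ p1)): β-rule — branch into T ((¬p3 ↔ p4) → p4)  //  T (p3 ∨ p1).
              branch 1.1.1.1 (add T ((¬p3 ↔ p4) → p4)):
                F (¬p2 ∧ ¬p4): β-rule — branch into F ¬p2  //  F ¬p4.
                  branch 1.1.1.1.1 (add F ¬p2):
                    T ((¬p3 ↔ p4) → p4): β-rule — branch into F (¬p3 ↔ p4)  //  T p4.
                      branch 1.1.1.1.1.1 (add F (¬p3 ↔ p4)):
                        F (¬p3 ↔ p4): β-rule — branch into T ¬p3, F p4  //  F ¬p3, T p4.
                          branch 1.1.1.1.1.1.1 (add T ¬p3, F p4):
                            × closes — contains both p3 and ¬p3.
                          branch 1.1.1.1.1.1.2 (add F ¬p3, T p4):
                            ○ open, literals {p2=1, p3=1, p4=1}.
                      branch 1.1.1.1.1.2 (add T p4):
                        ○ open, literals {p2=1, p3=1, p4=1}.
                  branch 1.1.1.1.2 (add F ¬p4):
                    T ((¬p3 ↔ p4) → p4): β-rule — branch into F (¬p3 ↔ p4)  //  T p4.
                      branch 1.1.1.1.2.1 (add F (¬p3 ↔ p4)):
                        F (¬p3 ↔ p4): β-rule — branch into T ¬p3, F p4  //  F ¬p3, T p4.
                          branch 1.1.1.1.2.1.1 (add T ¬p3, F p4):
                            × closes — contains both p3 and ¬p3.
                          branch 1.1.1.1.2.1.2 (add F ¬p3, T p4):
                            ○ open, literals {p2=1, p3=1, p4=1}.
                      branch 1.1.1.1.2.2 (add T p4):
                        ○ open, literals {p2=1, p3=1, p4=1}.
              branch 1.1.1.2 (add T (p3 ∨ p1)):
                F (¬p2 ∧ ¬p4): β-rule — branch into F ¬p2  //  F ¬p4.
                  branch 1.1.1.2.1 (add F ¬p2):
                    T (p3 ∨ p1): β-rule — branch into T p3  //  T p1.
                      branch 1.1.1.2.1.1 (add T p3):
                        ○ open, literals {p2=1, p3=1, p4=1}.
                      branch 1.1.1.2.1.2 (add T p1):
                        ○ open, literals {p1=1, p2=1, p3=1, p4=1}.
                  branch 1.1.1.2.2 (add F ¬p4):
                    T (p3 ∨ p1): β-rule — branch into T p3  //  T p1.
                      branch 1.1.1.2.2.1 (add T p3):
                        ○ open, literals {p2=1, p3=1, p4=1}.
                      branch 1.1.1.2.2.2 (add T p1):
                        ○ open, literals {p1=1, p2=1, p3=1, p4=1}.
          branch 1.1.2 (add T (¬p4 ∨ p3)):
            T (((¬p3 ↔ p4) → p4) ∨ (p3 ∨ p1)): β-rule — branch into T ((¬p3 ↔ p4) → p4)  //  T (p3 ∨ p1).
              branch 1.1.2.1 (add T ((¬p3 ↔ p4) → p4)):
                T (¬p4 ∨ p3): β-rule — branch into T ¬p4  //  T p3.
                  branch 1.1.2.1.1 (add T ¬p4):
                    × closes — contains both p4 and ¬p4.
                  branch 1.1.2.1.2 (add T p3):
                    T ((¬p3 ↔ p4) → p4): β-rule — branch into F (¬p3 ↔ p4)  //  T p4.
                      branch 1.1.2.1.2.1 (add F (¬p3 ↔ p4)):
                        F (¬p3 ↔ p4): β-rule — branch into T ¬p3, F p4  //  F ¬p3, T p4.
                          branch 1.1.2.1.2.1.1 (add T ¬p3, F p4):
                            × closes — contains both p3 and ¬p3.
                          branch 1.1.2.1.2.1.2 (add F ¬p3, T p4):
                            ○ open, literals {p2=1, p3=1, p4=1}.
                      branch 1.1.2.1.2.2 (add T p4):
                        ○ open, literals {p2=1, p3=1, p4=1}.
              branch 1.1.2.2 (add T (p3 ∨ p1)):
                T (¬p4 ∨ p3): β-rule — branch into T ¬p4  //  T p3.
                  branch 1.1.2.2.1 (add T ¬p4):
                    × closes — contains both p4 and ¬p4.
                  branch 1.1.2.2.2 (add T p3):
                    T (p3 ∨ p1): β-rule — branch into T p3  //  T p1.
                      branch 1.1.2.2.2.1 (add T p3):
                        ○ open, literals {p2=1, p3=1, p4=1}.
                      branch 1.1.2.2.2.2 (add T p1):
                        ○ open, literals {p1=1, p2=1, p3=1, p4=1}.
      branch 1.2 (add F (((¬p3 ↔ p4) → p4) ∨ (p3 ∨ p1)), F (p3 ∧ p2)):
        F (((¬p3 ↔ p4) → p4) ∨ (p3 ∨ p1)): α-rule — add F ((¬p3 ↔ p4) → p4), F (p3 ∨ p1).
        F ((¬p3 ↔ p4) → p4): α-rule — add T (¬p3 ↔ p4), F p4.
        × closes — contains both p4 and ¬p4.
  branch 2 (add F p4, F ((¬p2 ∧ ¬p4) → (¬p4 ∨ p3))):
    F ((¬p2 ∧ ¬p4) → (¬p4 ∨ p3)): α-rule — add T (¬p2 ∧ ¬p4), F (¬p4 ∨ p3).
    T (¬p2 ∧ ¬p4): α-rule — add T ¬p2, T ¬p4.
    F (¬p4 ∨ p3): α-rule — add F ¬p4, F p3.
    × closes — contains both p4 and ¬p4.
7 branches closed, 12 open.
Each open branch fixes some atoms; the unmentioned ones are free. Counting distinct full assignments: branch {p2=1, p3=1, p4=1} (p1) contributes 2 new; branch {p2=1, p3=1, p4=1} (p1) contributes 0 new; branch {p2=1, p3=1, p4=1} (p1) contributes 0 new; branch {p2=1, p3=1, p4=1} (p1) contributes 0 new; branch {p2=1, p3=1, p4=1} (p1) contributes 0 new; branch {p1=1, p2=1, p3=1, p4=1} (none free) contributes 0 new; branch {p2=1, p3=1, p4=1} (p1) contributes 0 new; branch {p1=1, p2=1, p3=1, p4=1} (none free) contributes 0 new; branch {p2=1, p3=1, p4=1} (p1) contributes 0 new; branch {p2=1, p3=1, p4=1} (p1) contributes 0 new; branch {p2=1, p3=1, p4=1} (p1) contributes 0 new; branch {p1=1, p2=1, p3=1, p4=1} (none free) contributes 0 new. Total: 2.

2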